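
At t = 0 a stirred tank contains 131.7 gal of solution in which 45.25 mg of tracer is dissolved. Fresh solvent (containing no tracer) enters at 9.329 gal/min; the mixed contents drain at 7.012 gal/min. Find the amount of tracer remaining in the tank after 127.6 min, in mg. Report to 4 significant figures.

1.284 mg

Let m(t) be the amount of tracer. Volume: V(t) = V₀ + (Q_in − Q_out) t = 131.7 + 2.31700 t; V(127.6) = 427.349 gal.
Species balance (pure solvent in): dm/dt = −Q_out · m/V(t).
Separate: dm/m = −Q_out dt/V(t) ⇒ ln(m/m₀) = −(Q_out/(Q_in−Q_out)) ln(V/V₀).
m = m₀ (V₀/V)^(Q_out/(Q_in−Q_out)) = 45.25 × (131.7/427.349)^(3.02633) = 1.28401 mg.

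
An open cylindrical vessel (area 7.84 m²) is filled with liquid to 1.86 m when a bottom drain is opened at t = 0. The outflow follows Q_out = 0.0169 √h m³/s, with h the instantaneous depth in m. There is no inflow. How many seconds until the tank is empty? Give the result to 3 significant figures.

Mass balance (ρ constant): A dh/dt = −0.0169 √h.
∫ h^(−1/2) dh = −(0.0169/A) ∫ dt, giving 2√h = 2√h₀ − (0.0169/A) t.
Set h = 0: 2√h₀ = (0.0169/A) t_empty ⇒ t_empty = 2A√h₀/0.0169.
t_empty = 2·7.84·√1.86/0.0169 = 15.680·1.3638/0.0169 = 1265.4 s.

1270 s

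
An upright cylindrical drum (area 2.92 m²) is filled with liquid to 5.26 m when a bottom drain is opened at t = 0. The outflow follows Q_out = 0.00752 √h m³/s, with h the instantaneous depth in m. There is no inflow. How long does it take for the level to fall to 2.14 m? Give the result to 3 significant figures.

645 s

A dh/dt = −Q_out = −0.00752 √h.
∫ h^(−1/2) dh = −(0.00752/A) ∫ dt, giving 2√h = 2√h₀ − (0.00752/A) t.
t = 2A(√h₀ − √h)/0.00752 = 2·2.92·(√5.26 − √2.14)/0.00752
  = 5.8400 × (2.2935 − 1.4629) / 0.00752 = 645.04 s.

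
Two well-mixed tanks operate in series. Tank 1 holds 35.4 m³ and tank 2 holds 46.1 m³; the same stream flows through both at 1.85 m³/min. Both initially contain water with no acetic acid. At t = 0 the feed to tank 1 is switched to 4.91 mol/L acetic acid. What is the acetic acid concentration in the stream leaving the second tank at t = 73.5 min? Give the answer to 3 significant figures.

4.15 mol/L

Species balance on tank i: dCᵢ/dt = (Cᵢ₋₁ − Cᵢ)/τᵢ with τᵢ = Vᵢ/Q.
τ₁ = 35.4/1.85 = 19.135 min; τ₂ = 46.1/1.85 = 24.919 min.
Tank 1: C₁ = C_in(1 − e^(−t/τ₁)). Tank 2 (τ₁ ≠ τ₂): C₂ = C_in[1 − (τ₁ e^(−t/τ₁) − τ₂ e^(−t/τ₂))/(τ₁ − τ₂)].
At t = 73.5: e^(−t/τ₁) = 0.021470, e^(−t/τ₂) = 0.052362.
C₂ = 4.91·[1 − (19.135·0.021470 − 24.919·0.052362)/(-5.7838)] = 4.91·0.84543 = 4.1511 mol/L.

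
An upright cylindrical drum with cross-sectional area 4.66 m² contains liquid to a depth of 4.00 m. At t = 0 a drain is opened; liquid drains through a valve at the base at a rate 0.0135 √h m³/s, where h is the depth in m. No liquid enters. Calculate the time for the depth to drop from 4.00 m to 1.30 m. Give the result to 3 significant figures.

594 s

Accumulation of liquid (constant cross-section A): A dh/dt = −0.0135 √h.
∫ h^(−1/2) dh = −(0.0135/A) ∫ dt, giving 2√h = 2√h₀ − (0.0135/A) t.
t = 2A(√h₀ − √h)/0.0135 = 2·4.66·(√4.00 − √1.30)/0.0135
  = 9.3200 × (2.0000 − 1.1402) / 0.0135 = 593.60 s.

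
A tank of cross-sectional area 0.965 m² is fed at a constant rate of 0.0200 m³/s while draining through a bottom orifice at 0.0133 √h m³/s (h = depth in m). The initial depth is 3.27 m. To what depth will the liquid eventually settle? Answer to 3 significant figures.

2.26 m

Level balance: A dh/dt = 0.0200 − 0.0133 √h. Setting dh/dt = 0:
Q_in = 0.0133 √h_ss ⇒ √h_ss = 0.0200/0.0133 = 1.5038.
h_ss = 1.5038² = 2.2613 m. (Since h₀ = 3.27 m > h_ss, the level will fall toward this value.)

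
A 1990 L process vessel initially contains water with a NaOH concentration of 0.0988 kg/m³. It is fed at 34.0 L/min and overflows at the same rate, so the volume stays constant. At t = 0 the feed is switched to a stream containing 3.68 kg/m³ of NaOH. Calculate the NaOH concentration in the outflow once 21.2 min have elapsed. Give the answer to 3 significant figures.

1.19 kg/m³

Mass balance on the solute (V constant): V dC/dt = Q(C_in − C).
Rewrite as dC/dt + C/τ = C_in/τ, τ = V/Q = 58.529 min.
Integrating: C(t) = C_in + (C₀ − C_in) e^(−t/τ).
C(21.2) = 3.68 + (0.0988 − 3.68)·e^(−21.2/58.529) = 3.68 + (-3.5812)·0.69614 = 1.1870 kg/m³.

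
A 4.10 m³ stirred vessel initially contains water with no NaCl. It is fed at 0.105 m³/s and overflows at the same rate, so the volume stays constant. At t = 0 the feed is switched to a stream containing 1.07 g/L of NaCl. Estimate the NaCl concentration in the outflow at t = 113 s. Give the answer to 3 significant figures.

1.01 g/L

Mass balance on the solute (V constant): V dC/dt = Q(C_in − C).
Rewrite as dC/dt + C/τ = C_in/τ, τ = V/Q = 39.048 s.
Solution: C(t) = C_in + (C₀ − C_in) e^(−t/τ).
C(113) = 1.07 + (0 − 1.07)·e^(−113/39.048) = 1.07 + (-1.0700)·0.055360 = 1.0108 g/L.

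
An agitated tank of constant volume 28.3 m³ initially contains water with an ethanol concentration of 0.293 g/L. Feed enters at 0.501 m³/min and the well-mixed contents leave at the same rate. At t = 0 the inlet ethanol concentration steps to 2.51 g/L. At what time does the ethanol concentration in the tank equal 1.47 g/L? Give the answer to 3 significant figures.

Transient balance on the dissolved component: V dC/dt = Q(C_in − C), so τ = V/Q = 56.487 min.
C(t) = C_in + (C₀ − C_in) e^(−t/τ). Set C = 1.47 and solve for t:
e^(−t/τ) = (C − C_in)/(C₀ − C_in) = (1.47 − 2.51)/(0.293 − 2.51) = 0.46910
t = −τ ln(…) = 56.487 × 0.75693 = 42.757 min.

42.8 min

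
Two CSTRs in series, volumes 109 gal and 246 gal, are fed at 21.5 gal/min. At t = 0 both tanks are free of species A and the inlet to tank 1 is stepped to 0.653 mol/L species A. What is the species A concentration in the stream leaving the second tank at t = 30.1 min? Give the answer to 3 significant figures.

0.570 mol/L

Species balance on tank i: dCᵢ/dt = (Cᵢ₋₁ − Cᵢ)/τᵢ with τᵢ = Vᵢ/Q.
τ₁ = 109/21.5 = 5.0698 min; τ₂ = 246/21.5 = 11.442 min.
Solving the cascade with C₁(0)=C₂(0)=0 gives C₂(t) = C_in[1 − (τ₁ e^(−t/τ₁) − τ₂ e^(−t/τ₂))/(τ₁ − τ₂)].
At t = 30.1: e^(−t/τ₁) = 0.0026395, e^(−t/τ₂) = 0.072029.
C₂ = 0.653·[1 − (5.0698·0.0026395 − 11.442·0.072029)/(-6.3721)] = 0.653·0.87276 = 0.56991 mol/L.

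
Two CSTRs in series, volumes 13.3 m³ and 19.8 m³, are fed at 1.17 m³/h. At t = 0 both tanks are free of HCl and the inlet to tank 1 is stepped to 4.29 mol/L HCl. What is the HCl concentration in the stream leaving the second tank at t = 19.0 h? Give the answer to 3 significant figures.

1.69 mol/L

Time constants: τᵢ = Vᵢ/Q for each well-mixed tank.
τ₁ = 13.3/1.17 = 11.368 h; τ₂ = 19.8/1.17 = 16.923 h.
Solving the cascade with C₁(0)=C₂(0)=0 gives C₂(t) = C_in[1 − (τ₁ e^(−t/τ₁) − τ₂ e^(−t/τ₂))/(τ₁ − τ₂)].
At t = 19.0: e^(−t/τ₁) = 0.18798, e^(−t/τ₂) = 0.32539.
C₂ = 4.29·[1 − (11.368·0.18798 − 16.923·0.32539)/(-5.5556)] = 4.29·0.39344 = 1.6879 mol/L.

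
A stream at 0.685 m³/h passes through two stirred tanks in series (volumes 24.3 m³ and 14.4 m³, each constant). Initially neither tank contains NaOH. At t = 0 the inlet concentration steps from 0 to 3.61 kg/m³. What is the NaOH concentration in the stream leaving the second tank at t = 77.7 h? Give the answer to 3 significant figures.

2.75 kg/m³

Each tank obeys Vᵢ dCᵢ/dt = Q(Cᵢ₋₁ − Cᵢ), so τᵢ = Vᵢ/Q.
τ₁ = 24.3/0.685 = 35.474 h; τ₂ = 14.4/0.685 = 21.022 h.
Tank 1: C₁ = C_in(1 − e^(−t/τ₁)). Tank 2 (τ₁ ≠ τ₂): C₂ = C_in[1 − (τ₁ e^(−t/τ₁) − τ₂ e^(−t/τ₂))/(τ₁ − τ₂)].
At t = 77.7: e^(−t/τ₁) = 0.11188, e^(−t/τ₂) = 0.024819.
C₂ = 3.61·[1 − (35.474·0.11188 − 21.022·0.024819)/(14.453)] = 3.61·0.76148 = 2.7489 kg/m³.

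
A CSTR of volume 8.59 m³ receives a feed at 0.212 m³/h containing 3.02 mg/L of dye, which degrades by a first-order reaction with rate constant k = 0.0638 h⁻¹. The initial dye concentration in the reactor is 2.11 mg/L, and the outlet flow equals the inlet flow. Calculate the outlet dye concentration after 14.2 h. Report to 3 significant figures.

Accumulation = in − out − consumed: V dC/dt = Q C_in − Q C − k V C.
This is linear with rate a = Q/V + k = 0.088480 h⁻¹.
C_ss = Q C_in/(Q + kV) = 0.84237 mg/L; C(t) = C_ss + (C₀ − C_ss) e^(−a t).
C(14.2) = 0.84237 + (1.2676)·e^(−0.088480·14.2) = 0.84237 + (1.2676)·0.28467 = 1.2032 mg/L.

1.20 mg/L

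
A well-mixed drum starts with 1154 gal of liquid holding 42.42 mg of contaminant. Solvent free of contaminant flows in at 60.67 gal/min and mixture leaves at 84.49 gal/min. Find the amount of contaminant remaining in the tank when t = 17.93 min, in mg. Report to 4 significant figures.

8.234 mg

Total volume: dV/dt = Q_in − Q_out = -23.8200 gal/min, so V(t) = 1154 − 23.8200 t and V(17.93) = 726.907 gal.
No contaminant enters, so dm/dt = −Q_out · (m/V).
Separate: dm/m = −Q_out dt/V(t) ⇒ ln(m/m₀) = −(Q_out/(Q_in−Q_out)) ln(V/V₀).
m = m₀ (V₀/V)^(Q_out/(Q_in−Q_out)) = 42.42 × (1154/726.907)^(-3.54702) = 8.23359 mg.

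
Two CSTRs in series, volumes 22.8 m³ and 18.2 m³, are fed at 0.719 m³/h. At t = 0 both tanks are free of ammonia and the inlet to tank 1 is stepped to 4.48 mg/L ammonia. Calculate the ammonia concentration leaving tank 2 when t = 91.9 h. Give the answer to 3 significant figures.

3.73 mg/L

Species balance on tank i: dCᵢ/dt = (Cᵢ₋₁ − Cᵢ)/τᵢ with τᵢ = Vᵢ/Q.
τ₁ = 22.8/0.719 = 31.711 h; τ₂ = 18.2/0.719 = 25.313 h.
Solving the cascade with C₁(0)=C₂(0)=0 gives C₂(t) = C_in[1 − (τ₁ e^(−t/τ₁) − τ₂ e^(−t/τ₂))/(τ₁ − τ₂)].
At t = 91.9: e^(−t/τ₁) = 0.055129, e^(−t/τ₂) = 0.026501.
C₂ = 4.48·[1 − (31.711·0.055129 − 25.313·0.026501)/(6.3978)] = 4.48·0.83160 = 3.7256 mg/L.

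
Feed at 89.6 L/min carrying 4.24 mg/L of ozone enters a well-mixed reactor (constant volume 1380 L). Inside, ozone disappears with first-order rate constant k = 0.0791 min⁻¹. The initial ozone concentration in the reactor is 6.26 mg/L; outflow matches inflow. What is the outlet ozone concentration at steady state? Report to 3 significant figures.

Accumulation = in − out − consumed: V dC/dt = Q C_in − Q C − k V C.
Steady state (dC/dt = 0): C_ss = Q C_in/(Q + kV) = C_in/(1 + kV/Q).
C_ss = 89.6·4.24/(89.6 + 0.0791·1380) = 379.90/198.76 = 1.9114 mg/L.

1.91 mg/L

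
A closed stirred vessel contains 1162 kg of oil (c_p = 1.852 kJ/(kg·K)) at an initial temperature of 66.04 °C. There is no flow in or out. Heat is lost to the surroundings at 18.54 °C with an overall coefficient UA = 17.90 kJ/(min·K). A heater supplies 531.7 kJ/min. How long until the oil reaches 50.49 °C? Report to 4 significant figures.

248.8 min

M c_p dT/dt = −UA(T − T_amb) + Q̇.
τ = M c_p/UA = 120.225 min; T_ss = T_amb + Q̇/UA = 18.54 + 531.7/17.90 = 48.2439 °C.
T(t) = T_ss + (T₀ − T_ss)e^(−t/τ); set T = 50.49:
t = −τ ln[(T − T_ss)/(T₀ − T_ss)] = −120.225 · ln(0.126213) = 248.840 min.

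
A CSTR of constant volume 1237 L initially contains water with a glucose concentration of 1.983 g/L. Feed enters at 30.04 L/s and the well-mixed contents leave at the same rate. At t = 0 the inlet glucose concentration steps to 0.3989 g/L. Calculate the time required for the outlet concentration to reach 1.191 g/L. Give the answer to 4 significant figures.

28.54 s

Species balance: V dC/dt = Q(C_in − C) ⇒ τ = V/Q = 41.1784 s.
C(t) = C_in + (C₀ − C_in) e^(−t/τ). Set C = 1.191 and solve for t:
e^(−t/τ) = (C − C_in)/(C₀ − C_in) = (1.191 − 0.3989)/(1.983 − 0.3989) = 0.500032
t = −τ ln(…) = 41.1784 × 0.693084 = 28.5401 s.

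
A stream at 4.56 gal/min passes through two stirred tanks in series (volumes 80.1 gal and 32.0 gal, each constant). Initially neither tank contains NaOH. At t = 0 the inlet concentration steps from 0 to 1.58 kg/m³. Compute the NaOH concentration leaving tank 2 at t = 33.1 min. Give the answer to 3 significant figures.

1.19 kg/m³

Species balance on tank i: dCᵢ/dt = (Cᵢ₋₁ − Cᵢ)/τᵢ with τᵢ = Vᵢ/Q.
τ₁ = 80.1/4.56 = 17.566 min; τ₂ = 32.0/4.56 = 7.0175 min.
Solving the cascade with C₁(0)=C₂(0)=0 gives C₂(t) = C_in[1 − (τ₁ e^(−t/τ₁) − τ₂ e^(−t/τ₂))/(τ₁ − τ₂)].
At t = 33.1: e^(−t/τ₁) = 0.15193, e^(−t/τ₂) = 0.0089442.
C₂ = 1.58·[1 − (17.566·0.15193 − 7.0175·0.0089442)/(10.548)] = 1.58·0.75295 = 1.1897 kg/m³.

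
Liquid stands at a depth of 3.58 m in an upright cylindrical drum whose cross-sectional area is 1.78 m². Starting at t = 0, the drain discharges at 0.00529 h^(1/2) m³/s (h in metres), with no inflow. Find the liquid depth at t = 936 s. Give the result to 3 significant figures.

0.251 m

A dh/dt = −Q_out = −0.00529 √h.
∫ h^(−1/2) dh = −(0.00529/A) ∫ dt, giving 2√h = 2√h₀ − (0.00529/A) t.
√h = √3.58 − 0.00529·936/(2·1.78) = 1.8921 − 1.3909 = 0.50123.
h = 0.50123² = 0.25124 m.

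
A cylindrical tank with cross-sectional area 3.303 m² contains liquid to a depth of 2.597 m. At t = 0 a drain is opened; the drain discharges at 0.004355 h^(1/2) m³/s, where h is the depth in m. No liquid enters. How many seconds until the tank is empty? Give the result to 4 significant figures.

2444 s

With no inflow, A dh/dt = −0.004355 √h.
∫ h^(−1/2) dh = −(0.004355/A) ∫ dt, giving 2√h = 2√h₀ − (0.004355/A) t.
Tank is empty when √h = 0: t_empty = 2A√h₀/0.004355.
t_empty = 2·3.303·√2.597/0.004355 = 6.60600·1.61152/0.004355 = 2444.48 s.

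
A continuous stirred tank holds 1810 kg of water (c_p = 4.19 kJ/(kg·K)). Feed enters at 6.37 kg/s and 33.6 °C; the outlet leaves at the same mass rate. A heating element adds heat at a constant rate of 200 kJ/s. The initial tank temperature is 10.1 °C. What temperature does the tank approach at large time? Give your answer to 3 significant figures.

M c_p dT/dt = ṁ c_p (T_in − T) + Q̇.
At steady state dT/dt = 0 ⇒ T_ss = T_in + Q̇/(ṁ c_p) = 33.6 + 200/(6.37·4.19) = 41.093 °C.

41.1 °C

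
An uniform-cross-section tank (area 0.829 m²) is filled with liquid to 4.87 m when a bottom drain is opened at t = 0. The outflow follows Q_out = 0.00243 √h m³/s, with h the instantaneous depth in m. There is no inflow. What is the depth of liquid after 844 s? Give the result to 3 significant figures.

With no inflow, A dh/dt = −0.00243 √h.
Separate and integrate: 2(√h − √h₀) = −(0.00243/A) t.
√h = √4.87 − 0.00243·844/(2·0.829) = 2.2068 − 1.2370 = 0.96982.
h = 0.96982² = 0.94056 m.

0.941 m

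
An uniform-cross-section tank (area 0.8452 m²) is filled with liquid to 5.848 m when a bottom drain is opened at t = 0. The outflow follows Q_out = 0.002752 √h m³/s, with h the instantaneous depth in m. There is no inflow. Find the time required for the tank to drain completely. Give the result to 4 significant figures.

Accumulation of liquid (constant cross-section A): A dh/dt = −0.002752 √h.
This is separable: 2 d(√h)/dt = −0.002752/A, so √h = √h₀ − (0.002752/(2A)) t.
Tank is empty when √h = 0: t_empty = 2A√h₀/0.002752.
t_empty = 2·0.8452·√5.848/0.002752 = 1.69040·2.41826/0.002752 = 1485.40 s.

1485 s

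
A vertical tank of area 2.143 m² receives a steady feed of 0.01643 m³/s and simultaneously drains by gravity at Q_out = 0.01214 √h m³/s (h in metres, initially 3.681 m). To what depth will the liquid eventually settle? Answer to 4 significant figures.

1.832 m

Mass balance (ρ constant): A dh/dt = Q_in − 0.01214 √h. At steady state dh/dt = 0:
Q_in = 0.01214 √h_ss ⇒ √h_ss = 0.01643/0.01214 = 1.35338.
h_ss = 1.35338² = 1.83163 m. (Since h₀ = 3.681 m > h_ss, the level will fall toward this value.)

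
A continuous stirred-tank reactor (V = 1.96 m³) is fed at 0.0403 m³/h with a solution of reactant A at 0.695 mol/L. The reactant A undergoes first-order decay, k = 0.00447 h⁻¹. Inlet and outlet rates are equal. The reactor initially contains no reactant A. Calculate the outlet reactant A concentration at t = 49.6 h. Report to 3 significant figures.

0.406 mol/L

Species balance: V dC/dt = Q C_in − Q C − k V C.
dC/dt = (Q/V) C_in − (Q/V + k) C; effective rate a = Q/V + k = 0.020561 + 0.00447 = 0.025031 h⁻¹.
C_ss = Q C_in/(Q + kV) = 0.57089 mol/L; C(t) = C_ss + (C₀ − C_ss) e^(−a t).
C(49.6) = 0.57089 + (-0.57089)·e^(−0.025031·49.6) = 0.57089 + (-0.57089)·0.28894 = 0.40594 mol/L.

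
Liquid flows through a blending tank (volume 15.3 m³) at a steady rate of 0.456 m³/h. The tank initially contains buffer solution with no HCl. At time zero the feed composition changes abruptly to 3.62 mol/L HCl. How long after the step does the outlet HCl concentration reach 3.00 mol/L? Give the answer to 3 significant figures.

Unsteady species balance (constant V, well mixed): V dC/dt = Q(C_in − C), so τ = V/Q = 33.553 h.
C(t) = C_in + (C₀ − C_in) e^(−t/τ). Set C = 3.00 and solve for t:
e^(−t/τ) = (C − C_in)/(C₀ − C_in) = (3.00 − 3.62)/(0 − 3.62) = 0.17127
t = −τ ln(…) = 33.553 × 1.7645 = 59.204 h.

59.2 h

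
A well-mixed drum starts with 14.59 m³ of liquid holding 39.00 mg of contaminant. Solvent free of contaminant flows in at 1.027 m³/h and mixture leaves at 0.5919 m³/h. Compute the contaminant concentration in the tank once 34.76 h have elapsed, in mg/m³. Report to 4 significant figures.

Total volume: dV/dt = Q_in − Q_out = 0.435100 m³/h, so V(t) = 14.59 + 0.435100 t and V(34.76) = 29.7141 m³.
No contaminant enters, so dm/dt = −Q_out · (m/V).
Separate: dm/m = −Q_out dt/V(t) ⇒ ln(m/m₀) = −(Q_out/(Q_in−Q_out)) ln(V/V₀).
m = m₀ (V₀/V)^(Q_out/(Q_in−Q_out)) = 39.00 × (14.59/29.7141)^(1.36038) = 14.8195 mg.
C = m/V = 14.8195/29.7141 = 0.498738 mg/m³.

0.4987 mg/m³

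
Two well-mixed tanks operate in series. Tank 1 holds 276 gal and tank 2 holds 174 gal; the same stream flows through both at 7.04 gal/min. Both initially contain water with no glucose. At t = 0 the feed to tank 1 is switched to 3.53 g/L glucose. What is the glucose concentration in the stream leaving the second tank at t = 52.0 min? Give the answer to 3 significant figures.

Each tank obeys Vᵢ dCᵢ/dt = Q(Cᵢ₋₁ − Cᵢ), so τᵢ = Vᵢ/Q.
τ₁ = 276/7.04 = 39.205 min; τ₂ = 174/7.04 = 24.716 min.
Tank 1: C₁ = C_in(1 − e^(−t/τ₁)). Tank 2 (τ₁ ≠ τ₂): C₂ = C_in[1 − (τ₁ e^(−t/τ₁) − τ₂ e^(−t/τ₂))/(τ₁ − τ₂)].
At t = 52.0: e^(−t/τ₁) = 0.26544, e^(−t/τ₂) = 0.12198.
C₂ = 3.53·[1 − (39.205·0.26544 − 24.716·0.12198)/(14.489)] = 3.53·0.48984 = 1.7291 g/L.

1.73 g/L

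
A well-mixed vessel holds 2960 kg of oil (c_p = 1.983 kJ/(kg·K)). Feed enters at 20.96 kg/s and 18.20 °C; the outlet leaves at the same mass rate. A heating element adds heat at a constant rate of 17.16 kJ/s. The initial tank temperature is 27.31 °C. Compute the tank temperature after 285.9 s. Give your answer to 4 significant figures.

M c_p dT/dt = ṁ c_p (T_in − T) + Q̇.
Rearrange: dT/dt = (T_ss − T)/τ with τ = M/ṁ = 141.221 s and T_ss = T_in + Q̇/(ṁ c_p) = 18.6129 °C.
This is linear first-order; T(t) = T_ss + (T₀ − T_ss) e^(−t/τ).
T(285.9) = 18.6129 + (8.69714)·e^(−285.9/141.221) = 18.6129 + (8.69714)·0.132062 = 19.7614 °C.

19.76 °C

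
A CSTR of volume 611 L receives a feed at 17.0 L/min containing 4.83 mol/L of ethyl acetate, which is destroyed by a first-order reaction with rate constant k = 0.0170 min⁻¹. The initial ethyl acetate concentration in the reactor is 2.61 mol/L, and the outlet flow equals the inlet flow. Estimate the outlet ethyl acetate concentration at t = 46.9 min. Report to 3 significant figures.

2.95 mol/L

Accumulation = in − out − consumed: V dC/dt = Q C_in − Q C − k V C.
dC/dt = (Q/V) C_in − (Q/V + k) C; effective rate a = Q/V + k = 0.027823 + 0.0170 = 0.044823 min⁻¹.
C_ss = Q C_in/(Q + kV) = 2.9981 mol/L; C(t) = C_ss + (C₀ − C_ss) e^(−a t).
C(46.9) = 2.9981 + (-0.38814)·e^(−0.044823·46.9) = 2.9981 + (-0.38814)·0.12219 = 2.9507 mol/L.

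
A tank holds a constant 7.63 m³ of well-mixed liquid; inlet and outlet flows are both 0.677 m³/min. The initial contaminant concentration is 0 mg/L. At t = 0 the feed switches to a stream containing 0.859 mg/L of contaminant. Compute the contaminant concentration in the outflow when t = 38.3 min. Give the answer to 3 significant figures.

Species balance on the tank: V dC/dt = Q(C_in − C).
Rewrite as dC/dt + C/τ = C_in/τ, τ = V/Q = 11.270 min.
Integrating: C(t) = C_in + (C₀ − C_in) e^(−t/τ).
C(38.3) = 0.859 + (0 − 0.859)·e^(−38.3/11.270) = 0.859 + (-0.85900)·0.033430 = 0.83028 mg/L.

0.830 mg/L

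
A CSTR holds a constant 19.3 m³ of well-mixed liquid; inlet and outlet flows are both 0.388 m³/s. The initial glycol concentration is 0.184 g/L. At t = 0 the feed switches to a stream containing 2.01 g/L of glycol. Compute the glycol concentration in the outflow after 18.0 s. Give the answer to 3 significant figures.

0.738 g/L

Species balance on the tank: V dC/dt = Q(C_in − C).
So dC/dt = (C_in − C)/τ with τ = V/Q = 19.3/0.388 = 49.742 s.
Solution: C(t) = C_in + (C₀ − C_in) e^(−t/τ).
C(18.0) = 2.01 + (0.184 − 2.01)·e^(−18.0/49.742) = 2.01 + (-1.8260)·0.69638 = 0.73842 g/L.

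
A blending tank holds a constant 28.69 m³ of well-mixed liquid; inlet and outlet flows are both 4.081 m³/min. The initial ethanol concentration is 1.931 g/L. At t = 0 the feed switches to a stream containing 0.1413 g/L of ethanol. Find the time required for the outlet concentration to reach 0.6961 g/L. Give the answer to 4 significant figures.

8.234 min

Mass balance on the solute (V constant): V dC/dt = Q(C_in − C), so τ = V/Q = 7.03014 min.
C(t) = C_in + (C₀ − C_in) e^(−t/τ). Set C = 0.6961 and solve for t:
e^(−t/τ) = (C − C_in)/(C₀ − C_in) = (0.6961 − 0.1413)/(1.931 − 0.1413) = 0.309996
t = −τ ln(…) = 7.03014 × 1.17120 = 8.23367 min.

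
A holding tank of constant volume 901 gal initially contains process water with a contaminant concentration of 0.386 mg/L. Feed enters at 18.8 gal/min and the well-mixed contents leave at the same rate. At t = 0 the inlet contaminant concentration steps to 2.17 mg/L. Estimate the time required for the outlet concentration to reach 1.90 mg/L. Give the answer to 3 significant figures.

Species balance: V dC/dt = Q(C_in − C) ⇒ τ = V/Q = 47.926 min.
C(t) = C_in + (C₀ − C_in) e^(−t/τ). Set C = 1.90 and solve for t:
e^(−t/τ) = (C − C_in)/(C₀ − C_in) = (1.90 − 2.17)/(0.386 − 2.17) = 0.15135
t = −τ ln(…) = 47.926 × 1.8882 = 90.493 min.

90.5 min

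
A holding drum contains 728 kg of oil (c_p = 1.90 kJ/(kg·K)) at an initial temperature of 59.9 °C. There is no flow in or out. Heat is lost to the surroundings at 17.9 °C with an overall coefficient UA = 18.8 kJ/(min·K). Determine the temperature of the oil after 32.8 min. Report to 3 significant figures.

44.8 °C

First-law balance (no shaft work): M c_p dT/dt = −UA(T − T_amb).
dT/dt = (T_ss − T)/τ with T_ss = T_amb = 17.900 °C, τ = M c_p/UA = 728·1.90/18.8 = 73.574 min.
T approaches T_ss exponentially: T(t) = T_ss + (T₀ − T_ss) e^(−t/τ).
T(32.8) = 17.900 + (42.000)·0.64031 = 44.793 °C.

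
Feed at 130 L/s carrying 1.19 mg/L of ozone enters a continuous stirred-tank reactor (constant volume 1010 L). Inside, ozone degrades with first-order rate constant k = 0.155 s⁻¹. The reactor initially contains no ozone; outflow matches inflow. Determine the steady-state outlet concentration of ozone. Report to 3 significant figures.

0.540 mg/L

Species balance: V dC/dt = Q C_in − Q C − k V C.
At steady state: 0 = Q C_in − (Q + kV) C_ss, so C_ss = Q C_in/(Q + kV).
C_ss = 130·1.19/(130 + 0.155·1010) = 154.70/286.55 = 0.53987 mg/L.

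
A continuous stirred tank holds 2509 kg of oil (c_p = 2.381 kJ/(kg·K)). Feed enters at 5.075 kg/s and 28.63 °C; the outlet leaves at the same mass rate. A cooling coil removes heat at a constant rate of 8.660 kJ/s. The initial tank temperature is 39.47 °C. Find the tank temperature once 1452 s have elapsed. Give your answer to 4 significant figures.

28.53 °C

First-law balance (no shaft work): M c_p dT/dt = ṁ c_p (T_in − T) − 8.660.
Rearrange: dT/dt = (T_ss − T)/τ with τ = M/ṁ = 494.384 s and T_ss = T_in − Q̇/(ṁ c_p) = 27.9133 °C.
Solution: T(t) = T_ss + (T₀ − T_ss) e^(−t/τ).
T(1452) = 27.9133 + (11.5567)·e^(−1452/494.384) = 27.9133 + (11.5567)·0.0530253 = 28.5261 °C.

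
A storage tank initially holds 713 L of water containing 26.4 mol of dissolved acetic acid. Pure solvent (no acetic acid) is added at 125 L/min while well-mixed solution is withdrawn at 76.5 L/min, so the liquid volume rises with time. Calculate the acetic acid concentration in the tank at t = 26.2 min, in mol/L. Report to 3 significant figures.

0.00265 mol/L

Total volume: dV/dt = Q_in − Q_out = 48.500 L/min, so V(t) = 713 + 48.500 t and V(26.2) = 1983.7 L.
No acetic acid enters, so dm/dt = −Q_out · (m/V).
dm/m = −Q_out dt/(V₀ + 48.500 t); integrating gives ln(m/m₀) = −(Q_out/(Q_in−Q_out)) ln(V/V₀).
m = m₀ (V₀/V)^(Q_out/(Q_in−Q_out)) = 26.4 × (713/1983.7)^(1.5773) = 5.2561 mol.
C = m/V = 5.2561/1983.7 = 0.0026496 mol/L.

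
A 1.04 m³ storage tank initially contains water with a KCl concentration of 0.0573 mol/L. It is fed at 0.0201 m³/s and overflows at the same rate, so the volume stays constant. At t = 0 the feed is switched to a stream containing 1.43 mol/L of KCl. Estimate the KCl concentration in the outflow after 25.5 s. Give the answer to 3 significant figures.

0.591 mol/L

Mass balance on the solute (V constant): V dC/dt = Q(C_in − C).
So dC/dt = (C_in − C)/τ with τ = V/Q = 1.04/0.0201 = 51.741 s.
Solution: C(t) = C_in + (C₀ − C_in) e^(−t/τ).
C(25.5) = 1.43 + (0.0573 − 1.43)·e^(−25.5/51.741) = 1.43 + (-1.3727)·0.61089 = 0.59143 mol/L.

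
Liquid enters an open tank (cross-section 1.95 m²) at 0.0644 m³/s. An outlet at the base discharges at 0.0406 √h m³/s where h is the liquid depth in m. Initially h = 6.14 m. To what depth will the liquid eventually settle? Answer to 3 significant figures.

2.52 m

Volume balance on the tank: A dh/dt = Q_in − 0.0406 √h. At steady state dh/dt = 0:
Q_in = 0.0406 √h_ss ⇒ √h_ss = 0.0644/0.0406 = 1.5862.
h_ss = 1.5862² = 2.5161 m. (Since h₀ = 6.14 m > h_ss, the level will fall toward this value.)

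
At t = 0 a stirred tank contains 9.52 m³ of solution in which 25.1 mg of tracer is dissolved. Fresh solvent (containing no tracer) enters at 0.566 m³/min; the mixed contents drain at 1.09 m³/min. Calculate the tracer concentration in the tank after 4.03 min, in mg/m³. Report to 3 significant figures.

Let m(t) be the amount of tracer. Volume: V(t) = V₀ + (Q_in − Q_out) t = 9.52 − 0.52400 t; V(4.03) = 7.4083 m³.
Solute balance: dm/dt = 0 − Q_out C = −Q_out m/V(t).
Separate: dm/m = −Q_out dt/V(t) ⇒ ln(m/m₀) = −(Q_out/(Q_in−Q_out)) ln(V/V₀).
m = m₀ (V₀/V)^(Q_out/(Q_in−Q_out)) = 25.1 × (9.52/7.4083)^(-2.0802) = 14.897 mg.
C = m/V = 14.897/7.4083 = 2.0109 mg/m³.

2.01 mg/m³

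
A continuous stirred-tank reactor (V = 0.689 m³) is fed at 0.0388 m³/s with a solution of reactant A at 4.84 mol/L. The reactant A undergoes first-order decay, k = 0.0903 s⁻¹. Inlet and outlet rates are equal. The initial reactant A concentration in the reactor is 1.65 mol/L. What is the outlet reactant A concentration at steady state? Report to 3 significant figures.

Species balance: V dC/dt = Q C_in − Q C − k V C.
At steady state: 0 = Q C_in − (Q + kV) C_ss, so C_ss = Q C_in/(Q + kV).
C_ss = 0.0388·4.84/(0.0388 + 0.0903·0.689) = 0.18779/0.10102 = 1.8590 mol/L.

1.86 mol/L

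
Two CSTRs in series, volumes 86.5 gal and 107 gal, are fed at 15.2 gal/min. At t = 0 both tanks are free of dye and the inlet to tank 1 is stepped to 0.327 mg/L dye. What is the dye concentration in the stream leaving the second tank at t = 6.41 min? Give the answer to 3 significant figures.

0.0877 mg/L

Time constants: τᵢ = Vᵢ/Q for each well-mixed tank.
τ₁ = 86.5/15.2 = 5.6908 min; τ₂ = 107/15.2 = 7.0395 min.
Tank 1: C₁ = C_in(1 − e^(−t/τ₁)). Tank 2 (τ₁ ≠ τ₂): C₂ = C_in[1 − (τ₁ e^(−t/τ₁) − τ₂ e^(−t/τ₂))/(τ₁ − τ₂)].
At t = 6.41: e^(−t/τ₁) = 0.32420, e^(−t/τ₂) = 0.40229.
C₂ = 0.327·[1 − (5.6908·0.32420 − 7.0395·0.40229)/(-1.3487)] = 0.327·0.26822 = 0.087708 mg/L.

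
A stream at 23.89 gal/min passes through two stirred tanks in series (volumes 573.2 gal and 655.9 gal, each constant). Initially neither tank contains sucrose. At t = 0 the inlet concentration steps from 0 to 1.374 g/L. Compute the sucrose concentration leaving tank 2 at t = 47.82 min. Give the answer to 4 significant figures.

0.7625 g/L

Time constants: τᵢ = Vᵢ/Q for each well-mixed tank.
τ₁ = 573.2/23.89 = 23.9933 min; τ₂ = 655.9/23.89 = 27.4550 min.
Solving the cascade with C₁(0)=C₂(0)=0 gives C₂(t) = C_in[1 − (τ₁ e^(−t/τ₁) − τ₂ e^(−t/τ₂))/(τ₁ − τ₂)].
At t = 47.82: e^(−t/τ₁) = 0.136278, e^(−t/τ₂) = 0.175212.
C₂ = 1.374·[1 − (23.9933·0.136278 − 27.4550·0.175212)/(-3.46170)] = 1.374·0.554936 = 0.762482 g/L.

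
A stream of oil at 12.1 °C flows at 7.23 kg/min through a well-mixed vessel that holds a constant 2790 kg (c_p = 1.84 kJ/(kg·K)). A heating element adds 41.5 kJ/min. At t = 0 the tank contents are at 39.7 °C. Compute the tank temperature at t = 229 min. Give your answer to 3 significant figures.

28.7 °C

First-law balance (no shaft work): M c_p dT/dt = ṁ c_p (T_in − T) + 41.5.
τ = M/ṁ = 385.89 min; T_ss = T_in + Q̇/(ṁ c_p) = 12.1 + 41.5/(7.23·1.84) = 15.220 °C.
This is linear first-order; T(t) = T_ss + (T₀ − T_ss) e^(−t/τ).
T(229) = 15.220 + (24.480)·e^(−229/385.89) = 15.220 + (24.480)·0.55243 = 28.743 °C.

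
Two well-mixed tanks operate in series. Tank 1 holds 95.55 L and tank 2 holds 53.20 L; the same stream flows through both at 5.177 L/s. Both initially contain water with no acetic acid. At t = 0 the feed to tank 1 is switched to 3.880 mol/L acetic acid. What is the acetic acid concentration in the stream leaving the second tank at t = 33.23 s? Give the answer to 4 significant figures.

Species balance on tank i: dCᵢ/dt = (Cᵢ₋₁ − Cᵢ)/τᵢ with τᵢ = Vᵢ/Q.
τ₁ = 95.55/5.177 = 18.4566 s; τ₂ = 53.20/5.177 = 10.2762 s.
Solving the cascade with C₁(0)=C₂(0)=0 gives C₂(t) = C_in[1 − (τ₁ e^(−t/τ₁) − τ₂ e^(−t/τ₂))/(τ₁ − τ₂)].
At t = 33.23: e^(−t/τ₁) = 0.165227, e^(−t/τ₂) = 0.0394122.
C₂ = 3.880·[1 − (18.4566·0.165227 − 10.2762·0.0394122)/(8.18041)] = 3.880·0.676725 = 2.62569 mol/L.

2.626 mol/L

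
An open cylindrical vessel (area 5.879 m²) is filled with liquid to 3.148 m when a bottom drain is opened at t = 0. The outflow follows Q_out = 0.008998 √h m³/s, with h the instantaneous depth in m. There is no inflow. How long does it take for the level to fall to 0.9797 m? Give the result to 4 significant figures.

1025 s

A dh/dt = −Q_out = −0.008998 √h.
Separate and integrate: 2(√h − √h₀) = −(0.008998/A) t.
t = 2A(√h₀ − √h)/0.008998 = 2·5.879·(√3.148 − √0.9797)/0.008998
  = 11.7580 × (1.77426 − 0.989798) / 0.008998 = 1025.08 s.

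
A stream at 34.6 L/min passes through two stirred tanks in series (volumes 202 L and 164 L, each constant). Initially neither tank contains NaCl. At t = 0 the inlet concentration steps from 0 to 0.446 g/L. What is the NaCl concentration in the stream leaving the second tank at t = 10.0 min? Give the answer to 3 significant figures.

Each tank obeys Vᵢ dCᵢ/dt = Q(Cᵢ₋₁ − Cᵢ), so τᵢ = Vᵢ/Q.
τ₁ = 202/34.6 = 5.8382 min; τ₂ = 164/34.6 = 4.7399 min.
Tank 1: C₁ = C_in(1 − e^(−t/τ₁)). Tank 2 (τ₁ ≠ τ₂): C₂ = C_in[1 − (τ₁ e^(−t/τ₁) − τ₂ e^(−t/τ₂))/(τ₁ − τ₂)].
At t = 10.0: e^(−t/τ₁) = 0.18035, e^(−t/τ₂) = 0.12127.
C₂ = 0.446·[1 − (5.8382·0.18035 − 4.7399·0.12127)/(1.0983)] = 0.446·0.56468 = 0.25185 g/L.

0.252 g/L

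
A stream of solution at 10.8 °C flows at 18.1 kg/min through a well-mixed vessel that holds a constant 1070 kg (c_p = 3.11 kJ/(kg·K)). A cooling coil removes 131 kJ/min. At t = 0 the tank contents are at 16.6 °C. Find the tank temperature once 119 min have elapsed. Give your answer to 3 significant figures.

M c_p dT/dt = ṁ c_p (T_in − T) − Q̇.
τ = M/ṁ = 59.116 min; T_ss = T_in − Q̇/(ṁ c_p) = 10.8 − 131/(18.1·3.11) = 8.4728 °C.
T approaches T_ss exponentially: T(t) = T_ss + (T₀ − T_ss) e^(−t/τ).
T(119) = 8.4728 + (8.1272)·e^(−119/59.116) = 8.4728 + (8.1272)·0.13359 = 9.5585 °C.

9.56 °C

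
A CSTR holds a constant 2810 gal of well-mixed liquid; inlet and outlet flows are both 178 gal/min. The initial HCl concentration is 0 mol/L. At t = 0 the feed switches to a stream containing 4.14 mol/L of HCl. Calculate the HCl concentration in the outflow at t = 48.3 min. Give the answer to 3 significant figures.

Accumulation = in − out for the solute gives V dC/dt = Q(C_in − C).
So dC/dt = (C_in − C)/τ with τ = V/Q = 2810/178 = 15.787 min.
Solution: C(t) = C_in + (C₀ − C_in) e^(−t/τ).
C(48.3) = 4.14 + (0 − 4.14)·e^(−48.3/15.787) = 4.14 + (-4.1400)·0.046908 = 3.9458 mol/L.

3.95 mol/L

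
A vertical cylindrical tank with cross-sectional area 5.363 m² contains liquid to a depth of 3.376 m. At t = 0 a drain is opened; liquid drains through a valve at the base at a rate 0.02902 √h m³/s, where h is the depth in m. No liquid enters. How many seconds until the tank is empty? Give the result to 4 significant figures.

679.1 s

With no inflow, A dh/dt = −0.02902 √h.
Separate and integrate: 2(√h − √h₀) = −(0.02902/A) t.
Set h = 0: 2√h₀ = (0.02902/A) t_empty ⇒ t_empty = 2A√h₀/0.02902.
t_empty = 2·5.363·√3.376/0.02902 = 10.7260·1.83739/0.02902 = 679.112 s.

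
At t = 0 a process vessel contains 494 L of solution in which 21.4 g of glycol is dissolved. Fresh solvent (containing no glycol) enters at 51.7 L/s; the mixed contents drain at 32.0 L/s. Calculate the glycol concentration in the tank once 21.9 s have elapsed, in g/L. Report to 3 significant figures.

0.00834 g/L

Total volume: dV/dt = Q_in − Q_out = 19.700 L/s, so V(t) = 494 + 19.700 t and V(21.9) = 925.43 L.
Species balance (pure solvent in): dm/dt = −Q_out · m/V(t).
Separate: dm/m = −Q_out dt/V(t) ⇒ ln(m/m₀) = −(Q_out/(Q_in−Q_out)) ln(V/V₀).
m = m₀ (V₀/V)^(Q_out/(Q_in−Q_out)) = 21.4 × (494/925.43)^(1.6244) = 7.7194 g.
C = m/V = 7.7194/925.43 = 0.0083414 g/L.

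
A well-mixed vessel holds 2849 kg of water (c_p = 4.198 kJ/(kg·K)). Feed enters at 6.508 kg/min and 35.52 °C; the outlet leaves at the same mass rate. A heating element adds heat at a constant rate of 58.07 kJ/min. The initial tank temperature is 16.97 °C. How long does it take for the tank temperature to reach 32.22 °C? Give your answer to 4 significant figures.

585.7 min

First-law balance (no shaft work): M c_p dT/dt = ṁ c_p (T_in − T) + 58.07.
τ = M/ṁ = 437.769 min; T_ss = T_in + Q̇/(ṁ c_p) = 37.6455 °C.
T(t) = T_ss + (T₀ − T_ss) e^(−t/τ). Set T = 32.22:
e^(−t/τ) = (32.22 − 37.6455)/(16.97 − 37.6455) = 0.262412
t = −437.769 · ln(0.262412) = 585.664 min.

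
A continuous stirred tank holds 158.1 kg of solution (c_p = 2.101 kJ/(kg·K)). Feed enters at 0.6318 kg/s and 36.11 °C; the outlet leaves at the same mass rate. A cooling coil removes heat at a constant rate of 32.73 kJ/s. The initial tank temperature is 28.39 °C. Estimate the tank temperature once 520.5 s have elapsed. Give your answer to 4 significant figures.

M c_p dT/dt = ṁ c_p (T_in − T) − Q̇.
Rearrange: dT/dt = (T_ss − T)/τ with τ = M/ṁ = 250.237 s and T_ss = T_in − Q̇/(ṁ c_p) = 11.4530 °C.
This is linear first-order; T(t) = T_ss + (T₀ − T_ss) e^(−t/τ).
T(520.5) = 11.4530 + (16.9370)·e^(−520.5/250.237) = 11.4530 + (16.9370)·0.124927 = 13.5689 °C.

13.57 °C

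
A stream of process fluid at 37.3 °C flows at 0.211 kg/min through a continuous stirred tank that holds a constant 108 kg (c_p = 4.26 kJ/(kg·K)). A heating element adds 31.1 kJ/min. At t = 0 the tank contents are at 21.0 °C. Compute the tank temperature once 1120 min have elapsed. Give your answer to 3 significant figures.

M c_p dT/dt = ṁ c_p (T_in − T) + Q̇.
Rearrange: dT/dt = (T_ss − T)/τ with τ = M/ṁ = 511.85 min and T_ss = T_in + Q̇/(ṁ c_p) = 71.899 °C.
T approaches T_ss exponentially: T(t) = T_ss + (T₀ − T_ss) e^(−t/τ).
T(1120) = 71.899 + (-50.899)·e^(−1120/511.85) = 71.899 + (-50.899)·0.11212 = 66.192 °C.

66.2 °C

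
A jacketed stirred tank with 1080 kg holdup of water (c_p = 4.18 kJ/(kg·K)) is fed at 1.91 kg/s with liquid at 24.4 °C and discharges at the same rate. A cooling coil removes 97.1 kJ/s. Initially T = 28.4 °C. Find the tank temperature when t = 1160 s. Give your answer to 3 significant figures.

14.3 °C

M c_p dT/dt = ṁ c_p (T_in − T) − Q̇.
Rearrange: dT/dt = (T_ss − T)/τ with τ = M/ṁ = 565.45 s and T_ss = T_in − Q̇/(ṁ c_p) = 12.238 °C.
Integrating: T(t) = T_ss + (T₀ − T_ss) e^(−t/τ).
T(1160) = 12.238 + (16.162)·e^(−1160/565.45) = 12.238 + (16.162)·0.12854 = 14.315 °C.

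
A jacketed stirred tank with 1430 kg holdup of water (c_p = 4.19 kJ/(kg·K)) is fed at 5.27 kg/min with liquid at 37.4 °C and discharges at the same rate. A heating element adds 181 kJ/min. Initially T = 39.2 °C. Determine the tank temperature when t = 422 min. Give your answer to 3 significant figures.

M c_p dT/dt = ṁ c_p (T_in − T) + Q̇.
Rearrange: dT/dt = (T_ss − T)/τ with τ = M/ṁ = 271.35 min and T_ss = T_in + Q̇/(ṁ c_p) = 45.597 °C.
Solution: T(t) = T_ss + (T₀ − T_ss) e^(−t/τ).
T(422) = 45.597 + (-6.3970)·e^(−422/271.35) = 45.597 + (-6.3970)·0.21115 = 44.246 °C.

44.2 °C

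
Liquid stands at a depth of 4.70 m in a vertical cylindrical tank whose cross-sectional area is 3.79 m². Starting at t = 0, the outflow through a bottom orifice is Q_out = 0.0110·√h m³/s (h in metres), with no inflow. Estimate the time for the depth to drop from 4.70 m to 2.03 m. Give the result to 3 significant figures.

512 s

Accumulation of liquid (constant cross-section A): A dh/dt = −0.0110 √h.
This is separable: 2 d(√h)/dt = −0.0110/A, so √h = √h₀ − (0.0110/(2A)) t.
t = 2A(√h₀ − √h)/0.0110 = 2·3.79·(√4.70 − √2.03)/0.0110
  = 7.5800 × (2.1679 − 1.4248) / 0.0110 = 512.11 s.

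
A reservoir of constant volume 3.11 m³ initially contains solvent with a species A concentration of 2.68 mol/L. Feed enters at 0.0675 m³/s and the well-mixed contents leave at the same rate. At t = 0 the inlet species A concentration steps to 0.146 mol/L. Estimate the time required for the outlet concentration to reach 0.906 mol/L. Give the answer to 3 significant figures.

55.5 s

Species balance: V dC/dt = Q(C_in − C) ⇒ τ = V/Q = 46.074 s.
C(t) = C_in + (C₀ − C_in) e^(−t/τ). Set C = 0.906 and solve for t:
e^(−t/τ) = (C − C_in)/(C₀ − C_in) = (0.906 − 0.146)/(2.68 − 0.146) = 0.29992
t = −τ ln(…) = 46.074 × 1.2042 = 55.484 s.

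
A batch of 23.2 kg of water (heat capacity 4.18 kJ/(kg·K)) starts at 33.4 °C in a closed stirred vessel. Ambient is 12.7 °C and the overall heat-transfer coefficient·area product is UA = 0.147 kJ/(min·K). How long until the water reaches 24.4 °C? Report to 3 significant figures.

376 min

Unsteady energy balance on the tank contents: M c_p dT/dt = −UA(T − T_amb).
τ = M c_p/UA = 659.70 min; T_ss = T_amb = 12.700 °C.
T(t) = T_ss + (T₀ − T_ss)e^(−t/τ); set T = 24.4:
t = −τ ln[(T − T_ss)/(T₀ − T_ss)] = −659.70 · ln(0.56522) = 376.39 min.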